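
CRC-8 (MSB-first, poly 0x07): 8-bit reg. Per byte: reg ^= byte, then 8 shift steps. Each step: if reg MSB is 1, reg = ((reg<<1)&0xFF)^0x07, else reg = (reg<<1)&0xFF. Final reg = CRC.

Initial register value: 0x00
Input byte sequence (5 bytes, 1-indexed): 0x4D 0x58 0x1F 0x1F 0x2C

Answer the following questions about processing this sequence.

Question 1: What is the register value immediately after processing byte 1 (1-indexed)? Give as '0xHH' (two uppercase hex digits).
Answer: 0xE4

Derivation:
After byte 1 (0x4D): reg=0xE4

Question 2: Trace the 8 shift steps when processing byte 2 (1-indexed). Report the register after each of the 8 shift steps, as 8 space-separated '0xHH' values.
Answer: 0x7F 0xFE 0xFB 0xF1 0xE5 0xCD 0x9D 0x3D

Derivation:
After byte 1 (0x4D): reg=0xE4
Register before byte 2: 0xE4
After XOR with byte 0x58: 0xBC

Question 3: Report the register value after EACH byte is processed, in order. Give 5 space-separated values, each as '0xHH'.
0xE4 0x3D 0xEE 0xD9 0xC5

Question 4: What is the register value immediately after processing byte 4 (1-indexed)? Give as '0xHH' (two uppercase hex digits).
After byte 1 (0x4D): reg=0xE4
After byte 2 (0x58): reg=0x3D
After byte 3 (0x1F): reg=0xEE
After byte 4 (0x1F): reg=0xD9

Answer: 0xD9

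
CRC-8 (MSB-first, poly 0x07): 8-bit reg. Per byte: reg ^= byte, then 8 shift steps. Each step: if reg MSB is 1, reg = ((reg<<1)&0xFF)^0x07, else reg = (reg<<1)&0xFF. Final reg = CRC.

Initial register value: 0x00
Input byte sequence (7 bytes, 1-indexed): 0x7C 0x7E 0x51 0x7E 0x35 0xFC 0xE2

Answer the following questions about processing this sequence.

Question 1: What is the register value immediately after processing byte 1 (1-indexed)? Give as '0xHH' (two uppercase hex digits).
Answer: 0x73

Derivation:
After byte 1 (0x7C): reg=0x73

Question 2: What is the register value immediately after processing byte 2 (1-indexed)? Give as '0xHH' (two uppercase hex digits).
Answer: 0x23

Derivation:
After byte 1 (0x7C): reg=0x73
After byte 2 (0x7E): reg=0x23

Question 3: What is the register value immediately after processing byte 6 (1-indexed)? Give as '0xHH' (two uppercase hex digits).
After byte 1 (0x7C): reg=0x73
After byte 2 (0x7E): reg=0x23
After byte 3 (0x51): reg=0x59
After byte 4 (0x7E): reg=0xF5
After byte 5 (0x35): reg=0x4E
After byte 6 (0xFC): reg=0x17

Answer: 0x17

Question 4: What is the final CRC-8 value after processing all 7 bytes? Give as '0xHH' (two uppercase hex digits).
Answer: 0xC5

Derivation:
After byte 1 (0x7C): reg=0x73
After byte 2 (0x7E): reg=0x23
After byte 3 (0x51): reg=0x59
After byte 4 (0x7E): reg=0xF5
After byte 5 (0x35): reg=0x4E
After byte 6 (0xFC): reg=0x17
After byte 7 (0xE2): reg=0xC5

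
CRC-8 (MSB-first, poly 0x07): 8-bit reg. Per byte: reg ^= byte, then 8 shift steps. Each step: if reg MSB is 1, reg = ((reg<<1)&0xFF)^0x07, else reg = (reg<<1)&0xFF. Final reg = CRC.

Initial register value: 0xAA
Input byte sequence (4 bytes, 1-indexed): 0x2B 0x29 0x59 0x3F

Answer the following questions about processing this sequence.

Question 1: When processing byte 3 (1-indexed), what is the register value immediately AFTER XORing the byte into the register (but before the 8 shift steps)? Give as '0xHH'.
Register before byte 3: 0x7C
Byte 3: 0x59
0x7C XOR 0x59 = 0x25

Answer: 0x25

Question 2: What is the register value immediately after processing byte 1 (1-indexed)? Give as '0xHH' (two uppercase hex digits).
After byte 1 (0x2B): reg=0x8E

Answer: 0x8E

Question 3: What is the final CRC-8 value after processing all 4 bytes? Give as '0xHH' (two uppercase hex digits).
After byte 1 (0x2B): reg=0x8E
After byte 2 (0x29): reg=0x7C
After byte 3 (0x59): reg=0xFB
After byte 4 (0x3F): reg=0x52

Answer: 0x52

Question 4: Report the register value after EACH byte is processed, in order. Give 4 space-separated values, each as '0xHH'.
0x8E 0x7C 0xFB 0x52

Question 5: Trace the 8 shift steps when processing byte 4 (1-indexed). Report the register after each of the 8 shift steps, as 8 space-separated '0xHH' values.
Answer: 0x8F 0x19 0x32 0x64 0xC8 0x97 0x29 0x52

Derivation:
After byte 1 (0x2B): reg=0x8E
After byte 2 (0x29): reg=0x7C
After byte 3 (0x59): reg=0xFB
Register before byte 4: 0xFB
After XOR with byte 0x3F: 0xC4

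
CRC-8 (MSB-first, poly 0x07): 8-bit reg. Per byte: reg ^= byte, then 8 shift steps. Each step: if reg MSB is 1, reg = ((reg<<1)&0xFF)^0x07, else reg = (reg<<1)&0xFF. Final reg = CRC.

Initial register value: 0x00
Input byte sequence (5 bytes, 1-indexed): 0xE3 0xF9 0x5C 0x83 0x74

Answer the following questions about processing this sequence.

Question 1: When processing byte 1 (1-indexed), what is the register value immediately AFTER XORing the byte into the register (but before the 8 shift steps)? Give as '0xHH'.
Register before byte 1: 0x00
Byte 1: 0xE3
0x00 XOR 0xE3 = 0xE3

Answer: 0xE3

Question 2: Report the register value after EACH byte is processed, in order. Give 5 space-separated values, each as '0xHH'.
0xA7 0x9D 0x49 0x78 0x24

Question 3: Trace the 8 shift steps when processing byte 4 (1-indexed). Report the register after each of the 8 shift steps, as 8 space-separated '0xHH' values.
After byte 1 (0xE3): reg=0xA7
After byte 2 (0xF9): reg=0x9D
After byte 3 (0x5C): reg=0x49
Register before byte 4: 0x49
After XOR with byte 0x83: 0xCA

Answer: 0x93 0x21 0x42 0x84 0x0F 0x1E 0x3C 0x78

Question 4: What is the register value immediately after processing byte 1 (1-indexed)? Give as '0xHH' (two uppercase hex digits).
Answer: 0xA7

Derivation:
After byte 1 (0xE3): reg=0xA7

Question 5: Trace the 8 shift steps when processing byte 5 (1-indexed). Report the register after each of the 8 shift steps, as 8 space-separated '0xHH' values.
Answer: 0x18 0x30 0x60 0xC0 0x87 0x09 0x12 0x24

Derivation:
After byte 1 (0xE3): reg=0xA7
After byte 2 (0xF9): reg=0x9D
After byte 3 (0x5C): reg=0x49
After byte 4 (0x83): reg=0x78
Register before byte 5: 0x78
After XOR with byte 0x74: 0x0C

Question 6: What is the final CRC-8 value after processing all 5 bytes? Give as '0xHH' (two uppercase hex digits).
Answer: 0x24

Derivation:
After byte 1 (0xE3): reg=0xA7
After byte 2 (0xF9): reg=0x9D
After byte 3 (0x5C): reg=0x49
After byte 4 (0x83): reg=0x78
After byte 5 (0x74): reg=0x24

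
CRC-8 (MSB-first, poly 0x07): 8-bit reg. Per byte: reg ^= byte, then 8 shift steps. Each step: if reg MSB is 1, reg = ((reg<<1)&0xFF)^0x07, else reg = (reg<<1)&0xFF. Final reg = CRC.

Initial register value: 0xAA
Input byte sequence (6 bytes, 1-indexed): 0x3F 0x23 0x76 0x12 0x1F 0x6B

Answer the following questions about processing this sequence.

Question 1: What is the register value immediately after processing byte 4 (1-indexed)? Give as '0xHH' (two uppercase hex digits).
Answer: 0x44

Derivation:
After byte 1 (0x3F): reg=0xE2
After byte 2 (0x23): reg=0x49
After byte 3 (0x76): reg=0xBD
After byte 4 (0x12): reg=0x44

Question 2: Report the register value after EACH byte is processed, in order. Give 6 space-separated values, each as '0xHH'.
0xE2 0x49 0xBD 0x44 0x86 0x8D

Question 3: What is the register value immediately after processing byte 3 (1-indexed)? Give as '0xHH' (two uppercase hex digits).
After byte 1 (0x3F): reg=0xE2
After byte 2 (0x23): reg=0x49
After byte 3 (0x76): reg=0xBD

Answer: 0xBD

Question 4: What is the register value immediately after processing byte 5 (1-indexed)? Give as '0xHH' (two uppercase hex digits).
Answer: 0x86

Derivation:
After byte 1 (0x3F): reg=0xE2
After byte 2 (0x23): reg=0x49
After byte 3 (0x76): reg=0xBD
After byte 4 (0x12): reg=0x44
After byte 5 (0x1F): reg=0x86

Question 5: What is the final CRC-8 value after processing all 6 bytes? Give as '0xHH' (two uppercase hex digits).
After byte 1 (0x3F): reg=0xE2
After byte 2 (0x23): reg=0x49
After byte 3 (0x76): reg=0xBD
After byte 4 (0x12): reg=0x44
After byte 5 (0x1F): reg=0x86
After byte 6 (0x6B): reg=0x8D

Answer: 0x8D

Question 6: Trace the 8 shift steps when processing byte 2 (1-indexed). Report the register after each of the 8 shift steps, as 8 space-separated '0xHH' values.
After byte 1 (0x3F): reg=0xE2
Register before byte 2: 0xE2
After XOR with byte 0x23: 0xC1

Answer: 0x85 0x0D 0x1A 0x34 0x68 0xD0 0xA7 0x49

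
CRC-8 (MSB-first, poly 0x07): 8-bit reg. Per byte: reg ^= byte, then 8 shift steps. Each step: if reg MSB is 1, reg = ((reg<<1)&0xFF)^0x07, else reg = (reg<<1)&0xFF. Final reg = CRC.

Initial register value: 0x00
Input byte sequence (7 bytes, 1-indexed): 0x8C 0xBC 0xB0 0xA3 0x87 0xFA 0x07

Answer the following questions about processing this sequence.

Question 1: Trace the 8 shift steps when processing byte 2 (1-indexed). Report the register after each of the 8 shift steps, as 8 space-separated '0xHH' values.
Answer: 0x22 0x44 0x88 0x17 0x2E 0x5C 0xB8 0x77

Derivation:
After byte 1 (0x8C): reg=0xAD
Register before byte 2: 0xAD
After XOR with byte 0xBC: 0x11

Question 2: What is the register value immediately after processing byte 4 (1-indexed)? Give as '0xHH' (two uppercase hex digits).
After byte 1 (0x8C): reg=0xAD
After byte 2 (0xBC): reg=0x77
After byte 3 (0xB0): reg=0x5B
After byte 4 (0xA3): reg=0xE6

Answer: 0xE6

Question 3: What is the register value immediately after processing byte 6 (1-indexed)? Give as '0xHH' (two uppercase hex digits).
After byte 1 (0x8C): reg=0xAD
After byte 2 (0xBC): reg=0x77
After byte 3 (0xB0): reg=0x5B
After byte 4 (0xA3): reg=0xE6
After byte 5 (0x87): reg=0x20
After byte 6 (0xFA): reg=0x08

Answer: 0x08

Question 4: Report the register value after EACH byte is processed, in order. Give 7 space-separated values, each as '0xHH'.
0xAD 0x77 0x5B 0xE6 0x20 0x08 0x2D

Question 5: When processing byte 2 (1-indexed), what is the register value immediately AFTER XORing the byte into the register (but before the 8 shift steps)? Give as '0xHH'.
Answer: 0x11

Derivation:
Register before byte 2: 0xAD
Byte 2: 0xBC
0xAD XOR 0xBC = 0x11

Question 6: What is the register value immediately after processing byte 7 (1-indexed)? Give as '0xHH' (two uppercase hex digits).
After byte 1 (0x8C): reg=0xAD
After byte 2 (0xBC): reg=0x77
After byte 3 (0xB0): reg=0x5B
After byte 4 (0xA3): reg=0xE6
After byte 5 (0x87): reg=0x20
After byte 6 (0xFA): reg=0x08
After byte 7 (0x07): reg=0x2D

Answer: 0x2D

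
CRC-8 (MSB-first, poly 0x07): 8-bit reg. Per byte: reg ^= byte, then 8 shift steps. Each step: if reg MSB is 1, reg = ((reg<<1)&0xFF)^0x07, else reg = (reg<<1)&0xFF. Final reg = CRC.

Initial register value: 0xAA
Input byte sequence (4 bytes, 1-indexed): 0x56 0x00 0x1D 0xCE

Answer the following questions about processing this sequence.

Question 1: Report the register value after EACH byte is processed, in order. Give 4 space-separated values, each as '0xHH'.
0xFA 0xE8 0xC5 0x31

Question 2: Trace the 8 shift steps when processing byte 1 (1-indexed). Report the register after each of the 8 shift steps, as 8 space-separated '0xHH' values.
Answer: 0xFF 0xF9 0xF5 0xED 0xDD 0xBD 0x7D 0xFA

Derivation:
Register before byte 1: 0xAA
After XOR with byte 0x56: 0xFC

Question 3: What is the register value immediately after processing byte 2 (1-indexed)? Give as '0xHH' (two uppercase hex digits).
After byte 1 (0x56): reg=0xFA
After byte 2 (0x00): reg=0xE8

Answer: 0xE8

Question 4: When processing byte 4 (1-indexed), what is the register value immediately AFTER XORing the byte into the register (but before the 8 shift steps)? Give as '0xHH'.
Register before byte 4: 0xC5
Byte 4: 0xCE
0xC5 XOR 0xCE = 0x0B

Answer: 0x0B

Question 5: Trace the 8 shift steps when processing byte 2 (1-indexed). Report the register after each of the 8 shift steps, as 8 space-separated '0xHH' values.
After byte 1 (0x56): reg=0xFA
Register before byte 2: 0xFA
After XOR with byte 0x00: 0xFA

Answer: 0xF3 0xE1 0xC5 0x8D 0x1D 0x3A 0x74 0xE8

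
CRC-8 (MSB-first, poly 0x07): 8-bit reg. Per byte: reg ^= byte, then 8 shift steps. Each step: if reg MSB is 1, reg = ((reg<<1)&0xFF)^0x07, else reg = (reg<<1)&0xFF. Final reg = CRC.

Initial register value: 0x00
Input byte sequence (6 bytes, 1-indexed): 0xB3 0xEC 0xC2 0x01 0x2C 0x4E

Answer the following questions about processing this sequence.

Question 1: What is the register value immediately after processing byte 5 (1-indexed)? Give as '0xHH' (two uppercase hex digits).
Answer: 0x61

Derivation:
After byte 1 (0xB3): reg=0x10
After byte 2 (0xEC): reg=0xFA
After byte 3 (0xC2): reg=0xA8
After byte 4 (0x01): reg=0x56
After byte 5 (0x2C): reg=0x61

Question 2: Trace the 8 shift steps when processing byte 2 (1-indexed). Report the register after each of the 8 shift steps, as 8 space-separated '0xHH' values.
Answer: 0xFF 0xF9 0xF5 0xED 0xDD 0xBD 0x7D 0xFA

Derivation:
After byte 1 (0xB3): reg=0x10
Register before byte 2: 0x10
After XOR with byte 0xEC: 0xFC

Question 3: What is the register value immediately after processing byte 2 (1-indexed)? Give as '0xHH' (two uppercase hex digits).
Answer: 0xFA

Derivation:
After byte 1 (0xB3): reg=0x10
After byte 2 (0xEC): reg=0xFA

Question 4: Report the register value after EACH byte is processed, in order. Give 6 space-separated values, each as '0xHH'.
0x10 0xFA 0xA8 0x56 0x61 0xCD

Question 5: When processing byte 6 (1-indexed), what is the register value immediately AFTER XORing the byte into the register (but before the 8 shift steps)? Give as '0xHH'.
Register before byte 6: 0x61
Byte 6: 0x4E
0x61 XOR 0x4E = 0x2F

Answer: 0x2F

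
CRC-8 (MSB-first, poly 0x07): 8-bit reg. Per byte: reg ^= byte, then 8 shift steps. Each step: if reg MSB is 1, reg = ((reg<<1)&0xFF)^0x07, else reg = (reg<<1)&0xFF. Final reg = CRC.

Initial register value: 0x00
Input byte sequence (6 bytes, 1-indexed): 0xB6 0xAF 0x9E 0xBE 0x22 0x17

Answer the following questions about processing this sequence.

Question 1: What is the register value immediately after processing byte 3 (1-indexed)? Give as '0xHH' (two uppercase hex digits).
After byte 1 (0xB6): reg=0x0B
After byte 2 (0xAF): reg=0x75
After byte 3 (0x9E): reg=0x9F

Answer: 0x9F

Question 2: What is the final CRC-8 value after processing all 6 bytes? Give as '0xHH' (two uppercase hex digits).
After byte 1 (0xB6): reg=0x0B
After byte 2 (0xAF): reg=0x75
After byte 3 (0x9E): reg=0x9F
After byte 4 (0xBE): reg=0xE7
After byte 5 (0x22): reg=0x55
After byte 6 (0x17): reg=0xC9

Answer: 0xC9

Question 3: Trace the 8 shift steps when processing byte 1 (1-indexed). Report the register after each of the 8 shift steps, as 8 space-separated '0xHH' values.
Answer: 0x6B 0xD6 0xAB 0x51 0xA2 0x43 0x86 0x0B

Derivation:
Register before byte 1: 0x00
After XOR with byte 0xB6: 0xB6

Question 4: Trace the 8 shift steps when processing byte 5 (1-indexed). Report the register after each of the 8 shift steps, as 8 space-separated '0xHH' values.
After byte 1 (0xB6): reg=0x0B
After byte 2 (0xAF): reg=0x75
After byte 3 (0x9E): reg=0x9F
After byte 4 (0xBE): reg=0xE7
Register before byte 5: 0xE7
After XOR with byte 0x22: 0xC5

Answer: 0x8D 0x1D 0x3A 0x74 0xE8 0xD7 0xA9 0x55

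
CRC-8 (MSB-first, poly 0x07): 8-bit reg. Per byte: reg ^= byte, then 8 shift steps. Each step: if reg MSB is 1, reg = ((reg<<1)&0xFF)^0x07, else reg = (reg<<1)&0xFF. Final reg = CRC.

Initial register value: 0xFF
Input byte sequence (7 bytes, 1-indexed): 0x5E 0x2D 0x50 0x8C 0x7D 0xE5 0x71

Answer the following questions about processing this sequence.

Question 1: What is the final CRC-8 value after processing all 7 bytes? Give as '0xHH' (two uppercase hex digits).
After byte 1 (0x5E): reg=0x6E
After byte 2 (0x2D): reg=0xCE
After byte 3 (0x50): reg=0xD3
After byte 4 (0x8C): reg=0x9A
After byte 5 (0x7D): reg=0xBB
After byte 6 (0xE5): reg=0x9D
After byte 7 (0x71): reg=0x8A

Answer: 0x8A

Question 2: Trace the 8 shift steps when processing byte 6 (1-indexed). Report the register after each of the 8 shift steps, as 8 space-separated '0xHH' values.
After byte 1 (0x5E): reg=0x6E
After byte 2 (0x2D): reg=0xCE
After byte 3 (0x50): reg=0xD3
After byte 4 (0x8C): reg=0x9A
After byte 5 (0x7D): reg=0xBB
Register before byte 6: 0xBB
After XOR with byte 0xE5: 0x5E

Answer: 0xBC 0x7F 0xFE 0xFB 0xF1 0xE5 0xCD 0x9D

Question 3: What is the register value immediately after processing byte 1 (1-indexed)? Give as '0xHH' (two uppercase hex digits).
Answer: 0x6E

Derivation:
After byte 1 (0x5E): reg=0x6E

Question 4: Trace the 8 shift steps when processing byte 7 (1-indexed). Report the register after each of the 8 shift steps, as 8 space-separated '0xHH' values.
After byte 1 (0x5E): reg=0x6E
After byte 2 (0x2D): reg=0xCE
After byte 3 (0x50): reg=0xD3
After byte 4 (0x8C): reg=0x9A
After byte 5 (0x7D): reg=0xBB
After byte 6 (0xE5): reg=0x9D
Register before byte 7: 0x9D
After XOR with byte 0x71: 0xEC

Answer: 0xDF 0xB9 0x75 0xEA 0xD3 0xA1 0x45 0x8A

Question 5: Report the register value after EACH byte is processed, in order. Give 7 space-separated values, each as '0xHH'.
0x6E 0xCE 0xD3 0x9A 0xBB 0x9D 0x8A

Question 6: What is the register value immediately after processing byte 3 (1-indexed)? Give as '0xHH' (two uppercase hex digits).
Answer: 0xD3

Derivation:
After byte 1 (0x5E): reg=0x6E
After byte 2 (0x2D): reg=0xCE
After byte 3 (0x50): reg=0xD3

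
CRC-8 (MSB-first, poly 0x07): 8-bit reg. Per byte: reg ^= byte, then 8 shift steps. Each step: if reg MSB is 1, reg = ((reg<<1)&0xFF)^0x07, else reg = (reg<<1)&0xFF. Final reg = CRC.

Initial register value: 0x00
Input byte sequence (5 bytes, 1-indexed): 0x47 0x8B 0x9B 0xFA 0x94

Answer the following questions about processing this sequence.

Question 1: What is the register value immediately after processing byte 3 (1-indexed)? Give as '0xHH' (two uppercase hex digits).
After byte 1 (0x47): reg=0xD2
After byte 2 (0x8B): reg=0x88
After byte 3 (0x9B): reg=0x79

Answer: 0x79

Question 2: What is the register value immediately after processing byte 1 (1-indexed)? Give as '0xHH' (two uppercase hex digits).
After byte 1 (0x47): reg=0xD2

Answer: 0xD2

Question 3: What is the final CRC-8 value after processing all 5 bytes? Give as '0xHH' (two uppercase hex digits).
Answer: 0x6C

Derivation:
After byte 1 (0x47): reg=0xD2
After byte 2 (0x8B): reg=0x88
After byte 3 (0x9B): reg=0x79
After byte 4 (0xFA): reg=0x80
After byte 5 (0x94): reg=0x6C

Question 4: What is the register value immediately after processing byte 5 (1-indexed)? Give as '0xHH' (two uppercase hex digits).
Answer: 0x6C

Derivation:
After byte 1 (0x47): reg=0xD2
After byte 2 (0x8B): reg=0x88
After byte 3 (0x9B): reg=0x79
After byte 4 (0xFA): reg=0x80
After byte 5 (0x94): reg=0x6C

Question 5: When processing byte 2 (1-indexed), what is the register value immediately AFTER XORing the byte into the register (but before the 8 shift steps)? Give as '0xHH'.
Register before byte 2: 0xD2
Byte 2: 0x8B
0xD2 XOR 0x8B = 0x59

Answer: 0x59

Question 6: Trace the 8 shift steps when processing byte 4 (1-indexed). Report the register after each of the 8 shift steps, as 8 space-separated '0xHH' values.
After byte 1 (0x47): reg=0xD2
After byte 2 (0x8B): reg=0x88
After byte 3 (0x9B): reg=0x79
Register before byte 4: 0x79
After XOR with byte 0xFA: 0x83

Answer: 0x01 0x02 0x04 0x08 0x10 0x20 0x40 0x80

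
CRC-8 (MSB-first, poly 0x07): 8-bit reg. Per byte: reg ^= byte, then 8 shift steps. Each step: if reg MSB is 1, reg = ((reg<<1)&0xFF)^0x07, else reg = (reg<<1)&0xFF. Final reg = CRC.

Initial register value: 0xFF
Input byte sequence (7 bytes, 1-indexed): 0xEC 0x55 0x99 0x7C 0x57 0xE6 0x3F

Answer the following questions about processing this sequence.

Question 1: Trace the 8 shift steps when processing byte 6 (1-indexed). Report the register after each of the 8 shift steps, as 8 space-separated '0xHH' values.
After byte 1 (0xEC): reg=0x79
After byte 2 (0x55): reg=0xC4
After byte 3 (0x99): reg=0x94
After byte 4 (0x7C): reg=0x96
After byte 5 (0x57): reg=0x49
Register before byte 6: 0x49
After XOR with byte 0xE6: 0xAF

Answer: 0x59 0xB2 0x63 0xC6 0x8B 0x11 0x22 0x44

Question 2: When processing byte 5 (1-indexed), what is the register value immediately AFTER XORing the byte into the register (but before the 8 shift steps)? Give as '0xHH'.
Answer: 0xC1

Derivation:
Register before byte 5: 0x96
Byte 5: 0x57
0x96 XOR 0x57 = 0xC1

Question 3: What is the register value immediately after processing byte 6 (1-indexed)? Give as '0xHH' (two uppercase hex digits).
After byte 1 (0xEC): reg=0x79
After byte 2 (0x55): reg=0xC4
After byte 3 (0x99): reg=0x94
After byte 4 (0x7C): reg=0x96
After byte 5 (0x57): reg=0x49
After byte 6 (0xE6): reg=0x44

Answer: 0x44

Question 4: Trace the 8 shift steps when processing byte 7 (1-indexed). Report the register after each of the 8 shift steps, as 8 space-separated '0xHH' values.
After byte 1 (0xEC): reg=0x79
After byte 2 (0x55): reg=0xC4
After byte 3 (0x99): reg=0x94
After byte 4 (0x7C): reg=0x96
After byte 5 (0x57): reg=0x49
After byte 6 (0xE6): reg=0x44
Register before byte 7: 0x44
After XOR with byte 0x3F: 0x7B

Answer: 0xF6 0xEB 0xD1 0xA5 0x4D 0x9A 0x33 0x66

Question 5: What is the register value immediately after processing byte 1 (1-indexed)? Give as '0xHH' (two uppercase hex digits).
Answer: 0x79

Derivation:
After byte 1 (0xEC): reg=0x79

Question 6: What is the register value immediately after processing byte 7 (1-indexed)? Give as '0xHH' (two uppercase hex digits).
After byte 1 (0xEC): reg=0x79
After byte 2 (0x55): reg=0xC4
After byte 3 (0x99): reg=0x94
After byte 4 (0x7C): reg=0x96
After byte 5 (0x57): reg=0x49
After byte 6 (0xE6): reg=0x44
After byte 7 (0x3F): reg=0x66

Answer: 0x66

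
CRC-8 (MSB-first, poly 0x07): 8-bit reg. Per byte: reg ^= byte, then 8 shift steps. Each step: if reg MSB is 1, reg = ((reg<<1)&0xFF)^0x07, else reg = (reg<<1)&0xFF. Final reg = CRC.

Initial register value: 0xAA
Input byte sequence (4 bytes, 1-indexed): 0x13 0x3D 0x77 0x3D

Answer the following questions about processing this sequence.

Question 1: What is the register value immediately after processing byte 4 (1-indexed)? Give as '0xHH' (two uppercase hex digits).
Answer: 0x34

Derivation:
After byte 1 (0x13): reg=0x26
After byte 2 (0x3D): reg=0x41
After byte 3 (0x77): reg=0x82
After byte 4 (0x3D): reg=0x34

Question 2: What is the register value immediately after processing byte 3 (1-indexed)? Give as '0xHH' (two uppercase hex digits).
Answer: 0x82

Derivation:
After byte 1 (0x13): reg=0x26
After byte 2 (0x3D): reg=0x41
After byte 3 (0x77): reg=0x82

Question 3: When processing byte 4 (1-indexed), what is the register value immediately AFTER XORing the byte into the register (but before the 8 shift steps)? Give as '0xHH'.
Answer: 0xBF

Derivation:
Register before byte 4: 0x82
Byte 4: 0x3D
0x82 XOR 0x3D = 0xBF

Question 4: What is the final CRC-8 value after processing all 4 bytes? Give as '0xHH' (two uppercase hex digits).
After byte 1 (0x13): reg=0x26
After byte 2 (0x3D): reg=0x41
After byte 3 (0x77): reg=0x82
After byte 4 (0x3D): reg=0x34

Answer: 0x34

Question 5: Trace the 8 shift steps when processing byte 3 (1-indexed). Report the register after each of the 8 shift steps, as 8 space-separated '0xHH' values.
Answer: 0x6C 0xD8 0xB7 0x69 0xD2 0xA3 0x41 0x82

Derivation:
After byte 1 (0x13): reg=0x26
After byte 2 (0x3D): reg=0x41
Register before byte 3: 0x41
After XOR with byte 0x77: 0x36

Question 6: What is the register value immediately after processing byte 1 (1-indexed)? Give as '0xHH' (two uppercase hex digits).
Answer: 0x26

Derivation:
After byte 1 (0x13): reg=0x26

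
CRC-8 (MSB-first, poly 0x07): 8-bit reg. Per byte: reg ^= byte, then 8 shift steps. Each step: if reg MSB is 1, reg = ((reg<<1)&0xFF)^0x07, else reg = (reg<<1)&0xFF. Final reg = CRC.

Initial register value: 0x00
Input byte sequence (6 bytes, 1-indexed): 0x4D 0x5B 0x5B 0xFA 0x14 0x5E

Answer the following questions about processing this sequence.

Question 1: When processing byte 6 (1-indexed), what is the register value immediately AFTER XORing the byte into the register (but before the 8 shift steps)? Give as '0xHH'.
Answer: 0x26

Derivation:
Register before byte 6: 0x78
Byte 6: 0x5E
0x78 XOR 0x5E = 0x26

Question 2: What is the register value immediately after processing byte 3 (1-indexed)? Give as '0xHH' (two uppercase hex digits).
After byte 1 (0x4D): reg=0xE4
After byte 2 (0x5B): reg=0x34
After byte 3 (0x5B): reg=0x0A

Answer: 0x0A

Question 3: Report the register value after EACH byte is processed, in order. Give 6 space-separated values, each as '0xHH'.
0xE4 0x34 0x0A 0xDE 0x78 0xF2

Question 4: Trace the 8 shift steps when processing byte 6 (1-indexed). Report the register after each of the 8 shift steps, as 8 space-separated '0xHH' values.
Answer: 0x4C 0x98 0x37 0x6E 0xDC 0xBF 0x79 0xF2

Derivation:
After byte 1 (0x4D): reg=0xE4
After byte 2 (0x5B): reg=0x34
After byte 3 (0x5B): reg=0x0A
After byte 4 (0xFA): reg=0xDE
After byte 5 (0x14): reg=0x78
Register before byte 6: 0x78
After XOR with byte 0x5E: 0x26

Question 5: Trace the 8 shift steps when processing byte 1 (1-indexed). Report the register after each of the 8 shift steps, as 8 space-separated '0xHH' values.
Answer: 0x9A 0x33 0x66 0xCC 0x9F 0x39 0x72 0xE4

Derivation:
Register before byte 1: 0x00
After XOR with byte 0x4D: 0x4D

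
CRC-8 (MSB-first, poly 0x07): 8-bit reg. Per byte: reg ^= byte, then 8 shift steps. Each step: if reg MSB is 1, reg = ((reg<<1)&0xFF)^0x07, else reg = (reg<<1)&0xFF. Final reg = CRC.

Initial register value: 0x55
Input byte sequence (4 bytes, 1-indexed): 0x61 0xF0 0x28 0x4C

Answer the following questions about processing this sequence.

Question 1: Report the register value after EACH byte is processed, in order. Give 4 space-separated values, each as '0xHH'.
0x8C 0x73 0x86 0x78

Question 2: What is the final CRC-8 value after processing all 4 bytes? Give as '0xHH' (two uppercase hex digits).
Answer: 0x78

Derivation:
After byte 1 (0x61): reg=0x8C
After byte 2 (0xF0): reg=0x73
After byte 3 (0x28): reg=0x86
After byte 4 (0x4C): reg=0x78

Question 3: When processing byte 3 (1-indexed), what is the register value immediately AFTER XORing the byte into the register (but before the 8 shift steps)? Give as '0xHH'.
Register before byte 3: 0x73
Byte 3: 0x28
0x73 XOR 0x28 = 0x5B

Answer: 0x5B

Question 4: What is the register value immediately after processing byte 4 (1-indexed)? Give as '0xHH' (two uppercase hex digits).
Answer: 0x78

Derivation:
After byte 1 (0x61): reg=0x8C
After byte 2 (0xF0): reg=0x73
After byte 3 (0x28): reg=0x86
After byte 4 (0x4C): reg=0x78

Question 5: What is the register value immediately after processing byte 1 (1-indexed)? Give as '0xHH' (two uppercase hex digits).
After byte 1 (0x61): reg=0x8C

Answer: 0x8C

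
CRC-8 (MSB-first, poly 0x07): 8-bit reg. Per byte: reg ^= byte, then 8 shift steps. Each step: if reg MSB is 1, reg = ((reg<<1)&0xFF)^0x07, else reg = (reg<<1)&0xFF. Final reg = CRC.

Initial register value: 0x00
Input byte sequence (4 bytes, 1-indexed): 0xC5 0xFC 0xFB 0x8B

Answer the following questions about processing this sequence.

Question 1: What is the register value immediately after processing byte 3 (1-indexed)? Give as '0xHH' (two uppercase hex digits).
After byte 1 (0xC5): reg=0x55
After byte 2 (0xFC): reg=0x56
After byte 3 (0xFB): reg=0x4A

Answer: 0x4A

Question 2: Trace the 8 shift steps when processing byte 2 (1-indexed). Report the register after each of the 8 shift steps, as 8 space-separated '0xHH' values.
Answer: 0x55 0xAA 0x53 0xA6 0x4B 0x96 0x2B 0x56

Derivation:
After byte 1 (0xC5): reg=0x55
Register before byte 2: 0x55
After XOR with byte 0xFC: 0xA9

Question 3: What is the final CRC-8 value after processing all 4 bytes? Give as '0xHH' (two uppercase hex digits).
After byte 1 (0xC5): reg=0x55
After byte 2 (0xFC): reg=0x56
After byte 3 (0xFB): reg=0x4A
After byte 4 (0x8B): reg=0x49

Answer: 0x49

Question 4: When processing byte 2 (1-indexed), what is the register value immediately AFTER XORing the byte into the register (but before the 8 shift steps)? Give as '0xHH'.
Register before byte 2: 0x55
Byte 2: 0xFC
0x55 XOR 0xFC = 0xA9

Answer: 0xA9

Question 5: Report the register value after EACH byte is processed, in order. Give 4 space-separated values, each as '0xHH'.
0x55 0x56 0x4A 0x49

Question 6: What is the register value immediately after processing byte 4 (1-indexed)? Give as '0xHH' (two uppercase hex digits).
After byte 1 (0xC5): reg=0x55
After byte 2 (0xFC): reg=0x56
After byte 3 (0xFB): reg=0x4A
After byte 4 (0x8B): reg=0x49

Answer: 0x49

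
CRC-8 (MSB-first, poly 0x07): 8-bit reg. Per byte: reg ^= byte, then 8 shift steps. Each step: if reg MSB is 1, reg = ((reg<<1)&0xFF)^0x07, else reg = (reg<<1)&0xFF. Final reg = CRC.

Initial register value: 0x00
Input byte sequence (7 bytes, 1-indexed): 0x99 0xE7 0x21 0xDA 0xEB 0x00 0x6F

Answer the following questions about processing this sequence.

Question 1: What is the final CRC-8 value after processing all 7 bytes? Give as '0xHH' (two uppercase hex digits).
After byte 1 (0x99): reg=0xC6
After byte 2 (0xE7): reg=0xE7
After byte 3 (0x21): reg=0x5C
After byte 4 (0xDA): reg=0x9B
After byte 5 (0xEB): reg=0x57
After byte 6 (0x00): reg=0xA2
After byte 7 (0x6F): reg=0x6D

Answer: 0x6D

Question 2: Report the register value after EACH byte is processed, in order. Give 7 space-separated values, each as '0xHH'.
0xC6 0xE7 0x5C 0x9B 0x57 0xA2 0x6D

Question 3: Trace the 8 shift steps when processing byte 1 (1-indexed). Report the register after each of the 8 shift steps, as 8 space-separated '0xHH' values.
Register before byte 1: 0x00
After XOR with byte 0x99: 0x99

Answer: 0x35 0x6A 0xD4 0xAF 0x59 0xB2 0x63 0xC6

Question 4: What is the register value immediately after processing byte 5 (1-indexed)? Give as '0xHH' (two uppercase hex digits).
After byte 1 (0x99): reg=0xC6
After byte 2 (0xE7): reg=0xE7
After byte 3 (0x21): reg=0x5C
After byte 4 (0xDA): reg=0x9B
After byte 5 (0xEB): reg=0x57

Answer: 0x57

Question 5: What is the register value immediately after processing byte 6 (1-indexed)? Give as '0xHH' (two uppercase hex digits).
After byte 1 (0x99): reg=0xC6
After byte 2 (0xE7): reg=0xE7
After byte 3 (0x21): reg=0x5C
After byte 4 (0xDA): reg=0x9B
After byte 5 (0xEB): reg=0x57
After byte 6 (0x00): reg=0xA2

Answer: 0xA2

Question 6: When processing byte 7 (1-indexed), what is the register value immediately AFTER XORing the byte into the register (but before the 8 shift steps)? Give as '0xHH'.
Register before byte 7: 0xA2
Byte 7: 0x6F
0xA2 XOR 0x6F = 0xCD

Answer: 0xCD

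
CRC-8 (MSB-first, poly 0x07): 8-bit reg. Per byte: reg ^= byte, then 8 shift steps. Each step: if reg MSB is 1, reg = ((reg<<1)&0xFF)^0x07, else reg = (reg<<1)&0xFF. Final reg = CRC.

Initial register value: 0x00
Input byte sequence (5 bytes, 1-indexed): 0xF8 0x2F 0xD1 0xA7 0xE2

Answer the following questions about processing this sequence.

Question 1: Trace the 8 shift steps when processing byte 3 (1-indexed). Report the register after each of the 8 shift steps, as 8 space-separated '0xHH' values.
After byte 1 (0xF8): reg=0xE6
After byte 2 (0x2F): reg=0x71
Register before byte 3: 0x71
After XOR with byte 0xD1: 0xA0

Answer: 0x47 0x8E 0x1B 0x36 0x6C 0xD8 0xB7 0x69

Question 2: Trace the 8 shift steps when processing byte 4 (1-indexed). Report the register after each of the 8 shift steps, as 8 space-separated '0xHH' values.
Answer: 0x9B 0x31 0x62 0xC4 0x8F 0x19 0x32 0x64

Derivation:
After byte 1 (0xF8): reg=0xE6
After byte 2 (0x2F): reg=0x71
After byte 3 (0xD1): reg=0x69
Register before byte 4: 0x69
After XOR with byte 0xA7: 0xCE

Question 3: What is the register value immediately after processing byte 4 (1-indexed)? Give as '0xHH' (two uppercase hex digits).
Answer: 0x64

Derivation:
After byte 1 (0xF8): reg=0xE6
After byte 2 (0x2F): reg=0x71
After byte 3 (0xD1): reg=0x69
After byte 4 (0xA7): reg=0x64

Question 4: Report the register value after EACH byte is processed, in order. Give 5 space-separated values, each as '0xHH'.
0xE6 0x71 0x69 0x64 0x9B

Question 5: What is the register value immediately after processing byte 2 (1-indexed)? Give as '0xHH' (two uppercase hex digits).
Answer: 0x71

Derivation:
After byte 1 (0xF8): reg=0xE6
After byte 2 (0x2F): reg=0x71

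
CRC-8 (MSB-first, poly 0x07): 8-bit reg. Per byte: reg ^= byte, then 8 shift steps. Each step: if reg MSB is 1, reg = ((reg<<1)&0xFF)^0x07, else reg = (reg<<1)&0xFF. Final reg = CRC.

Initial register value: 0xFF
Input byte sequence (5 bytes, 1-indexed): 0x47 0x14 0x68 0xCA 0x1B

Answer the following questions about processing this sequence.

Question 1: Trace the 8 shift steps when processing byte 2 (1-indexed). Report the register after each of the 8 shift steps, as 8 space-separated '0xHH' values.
Answer: 0x6A 0xD4 0xAF 0x59 0xB2 0x63 0xC6 0x8B

Derivation:
After byte 1 (0x47): reg=0x21
Register before byte 2: 0x21
After XOR with byte 0x14: 0x35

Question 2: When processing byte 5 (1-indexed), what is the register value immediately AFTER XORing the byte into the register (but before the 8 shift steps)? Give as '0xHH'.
Answer: 0x1F

Derivation:
Register before byte 5: 0x04
Byte 5: 0x1B
0x04 XOR 0x1B = 0x1F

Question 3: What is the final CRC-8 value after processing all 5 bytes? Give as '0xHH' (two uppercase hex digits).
Answer: 0x5D

Derivation:
After byte 1 (0x47): reg=0x21
After byte 2 (0x14): reg=0x8B
After byte 3 (0x68): reg=0xA7
After byte 4 (0xCA): reg=0x04
After byte 5 (0x1B): reg=0x5D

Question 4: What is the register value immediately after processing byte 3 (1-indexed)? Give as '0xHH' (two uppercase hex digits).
After byte 1 (0x47): reg=0x21
After byte 2 (0x14): reg=0x8B
After byte 3 (0x68): reg=0xA7

Answer: 0xA7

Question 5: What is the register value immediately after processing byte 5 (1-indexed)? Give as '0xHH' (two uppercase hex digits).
Answer: 0x5D

Derivation:
After byte 1 (0x47): reg=0x21
After byte 2 (0x14): reg=0x8B
After byte 3 (0x68): reg=0xA7
After byte 4 (0xCA): reg=0x04
After byte 5 (0x1B): reg=0x5D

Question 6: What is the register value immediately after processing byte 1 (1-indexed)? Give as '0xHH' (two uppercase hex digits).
After byte 1 (0x47): reg=0x21

Answer: 0x21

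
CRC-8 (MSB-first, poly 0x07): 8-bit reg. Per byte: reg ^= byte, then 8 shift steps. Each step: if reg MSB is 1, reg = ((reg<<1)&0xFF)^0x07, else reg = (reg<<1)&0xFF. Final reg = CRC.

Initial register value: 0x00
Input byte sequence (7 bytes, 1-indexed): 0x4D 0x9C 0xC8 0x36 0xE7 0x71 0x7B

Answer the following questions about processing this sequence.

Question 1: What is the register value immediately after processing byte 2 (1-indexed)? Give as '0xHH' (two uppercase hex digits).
Answer: 0x6F

Derivation:
After byte 1 (0x4D): reg=0xE4
After byte 2 (0x9C): reg=0x6F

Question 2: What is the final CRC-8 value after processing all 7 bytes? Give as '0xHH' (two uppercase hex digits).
Answer: 0x0E

Derivation:
After byte 1 (0x4D): reg=0xE4
After byte 2 (0x9C): reg=0x6F
After byte 3 (0xC8): reg=0x7C
After byte 4 (0x36): reg=0xF1
After byte 5 (0xE7): reg=0x62
After byte 6 (0x71): reg=0x79
After byte 7 (0x7B): reg=0x0E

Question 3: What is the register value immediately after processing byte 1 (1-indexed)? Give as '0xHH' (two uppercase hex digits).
Answer: 0xE4

Derivation:
After byte 1 (0x4D): reg=0xE4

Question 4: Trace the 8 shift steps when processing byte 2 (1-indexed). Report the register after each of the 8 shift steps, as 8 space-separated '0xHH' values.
After byte 1 (0x4D): reg=0xE4
Register before byte 2: 0xE4
After XOR with byte 0x9C: 0x78

Answer: 0xF0 0xE7 0xC9 0x95 0x2D 0x5A 0xB4 0x6F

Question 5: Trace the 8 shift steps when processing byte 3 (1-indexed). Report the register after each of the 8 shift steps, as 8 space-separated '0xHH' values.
Answer: 0x49 0x92 0x23 0x46 0x8C 0x1F 0x3E 0x7C

Derivation:
After byte 1 (0x4D): reg=0xE4
After byte 2 (0x9C): reg=0x6F
Register before byte 3: 0x6F
After XOR with byte 0xC8: 0xA7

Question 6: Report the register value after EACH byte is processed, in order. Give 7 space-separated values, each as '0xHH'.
0xE4 0x6F 0x7C 0xF1 0x62 0x79 0x0E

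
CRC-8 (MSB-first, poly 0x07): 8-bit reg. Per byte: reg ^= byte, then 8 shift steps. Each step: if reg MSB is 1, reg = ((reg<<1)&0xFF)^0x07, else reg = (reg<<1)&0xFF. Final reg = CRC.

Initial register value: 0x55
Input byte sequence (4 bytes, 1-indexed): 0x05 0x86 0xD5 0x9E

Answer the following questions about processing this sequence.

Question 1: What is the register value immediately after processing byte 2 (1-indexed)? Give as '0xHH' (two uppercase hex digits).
Answer: 0x97

Derivation:
After byte 1 (0x05): reg=0xB7
After byte 2 (0x86): reg=0x97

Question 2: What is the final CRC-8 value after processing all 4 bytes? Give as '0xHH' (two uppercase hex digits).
After byte 1 (0x05): reg=0xB7
After byte 2 (0x86): reg=0x97
After byte 3 (0xD5): reg=0xC9
After byte 4 (0x9E): reg=0xA2

Answer: 0xA2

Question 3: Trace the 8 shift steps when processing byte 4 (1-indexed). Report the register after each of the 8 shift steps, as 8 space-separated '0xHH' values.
Answer: 0xAE 0x5B 0xB6 0x6B 0xD6 0xAB 0x51 0xA2

Derivation:
After byte 1 (0x05): reg=0xB7
After byte 2 (0x86): reg=0x97
After byte 3 (0xD5): reg=0xC9
Register before byte 4: 0xC9
After XOR with byte 0x9E: 0x57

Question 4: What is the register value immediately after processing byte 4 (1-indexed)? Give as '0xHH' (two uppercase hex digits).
Answer: 0xA2

Derivation:
After byte 1 (0x05): reg=0xB7
After byte 2 (0x86): reg=0x97
After byte 3 (0xD5): reg=0xC9
After byte 4 (0x9E): reg=0xA2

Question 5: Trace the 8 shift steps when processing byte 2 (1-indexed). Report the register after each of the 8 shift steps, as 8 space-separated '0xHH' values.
Answer: 0x62 0xC4 0x8F 0x19 0x32 0x64 0xC8 0x97

Derivation:
After byte 1 (0x05): reg=0xB7
Register before byte 2: 0xB7
After XOR with byte 0x86: 0x31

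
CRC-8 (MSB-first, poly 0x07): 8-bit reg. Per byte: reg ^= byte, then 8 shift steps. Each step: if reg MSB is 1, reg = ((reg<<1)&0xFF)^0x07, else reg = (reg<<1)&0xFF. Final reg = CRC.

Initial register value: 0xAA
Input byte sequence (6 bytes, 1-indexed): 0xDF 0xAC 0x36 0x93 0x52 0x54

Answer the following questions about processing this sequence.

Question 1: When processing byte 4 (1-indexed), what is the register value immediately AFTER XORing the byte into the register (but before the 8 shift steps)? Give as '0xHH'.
Register before byte 4: 0xC1
Byte 4: 0x93
0xC1 XOR 0x93 = 0x52

Answer: 0x52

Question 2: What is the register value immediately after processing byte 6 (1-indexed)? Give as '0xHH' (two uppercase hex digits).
After byte 1 (0xDF): reg=0x4C
After byte 2 (0xAC): reg=0xAE
After byte 3 (0x36): reg=0xC1
After byte 4 (0x93): reg=0xB9
After byte 5 (0x52): reg=0x9F
After byte 6 (0x54): reg=0x7F

Answer: 0x7F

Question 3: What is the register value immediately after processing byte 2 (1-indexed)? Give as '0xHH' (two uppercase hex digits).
Answer: 0xAE

Derivation:
After byte 1 (0xDF): reg=0x4C
After byte 2 (0xAC): reg=0xAE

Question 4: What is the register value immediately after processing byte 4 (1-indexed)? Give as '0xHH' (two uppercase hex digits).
After byte 1 (0xDF): reg=0x4C
After byte 2 (0xAC): reg=0xAE
After byte 3 (0x36): reg=0xC1
After byte 4 (0x93): reg=0xB9

Answer: 0xB9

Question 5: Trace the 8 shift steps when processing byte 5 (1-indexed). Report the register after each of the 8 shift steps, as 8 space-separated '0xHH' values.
Answer: 0xD1 0xA5 0x4D 0x9A 0x33 0x66 0xCC 0x9F

Derivation:
After byte 1 (0xDF): reg=0x4C
After byte 2 (0xAC): reg=0xAE
After byte 3 (0x36): reg=0xC1
After byte 4 (0x93): reg=0xB9
Register before byte 5: 0xB9
After XOR with byte 0x52: 0xEB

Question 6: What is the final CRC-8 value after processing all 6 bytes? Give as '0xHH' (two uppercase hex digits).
After byte 1 (0xDF): reg=0x4C
After byte 2 (0xAC): reg=0xAE
After byte 3 (0x36): reg=0xC1
After byte 4 (0x93): reg=0xB9
After byte 5 (0x52): reg=0x9F
After byte 6 (0x54): reg=0x7F

Answer: 0x7F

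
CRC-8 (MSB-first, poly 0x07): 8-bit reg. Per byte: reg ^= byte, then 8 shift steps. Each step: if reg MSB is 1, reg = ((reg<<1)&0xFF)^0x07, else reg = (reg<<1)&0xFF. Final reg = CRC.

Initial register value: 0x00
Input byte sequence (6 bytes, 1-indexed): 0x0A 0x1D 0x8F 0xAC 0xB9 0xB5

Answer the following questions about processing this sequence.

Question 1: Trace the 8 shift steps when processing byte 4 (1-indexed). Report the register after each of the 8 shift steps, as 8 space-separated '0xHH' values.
Answer: 0x62 0xC4 0x8F 0x19 0x32 0x64 0xC8 0x97

Derivation:
After byte 1 (0x0A): reg=0x36
After byte 2 (0x1D): reg=0xD1
After byte 3 (0x8F): reg=0x9D
Register before byte 4: 0x9D
After XOR with byte 0xAC: 0x31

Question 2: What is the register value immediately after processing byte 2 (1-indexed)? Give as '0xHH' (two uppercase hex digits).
After byte 1 (0x0A): reg=0x36
After byte 2 (0x1D): reg=0xD1

Answer: 0xD1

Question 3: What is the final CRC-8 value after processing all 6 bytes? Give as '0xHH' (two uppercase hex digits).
After byte 1 (0x0A): reg=0x36
After byte 2 (0x1D): reg=0xD1
After byte 3 (0x8F): reg=0x9D
After byte 4 (0xAC): reg=0x97
After byte 5 (0xB9): reg=0xCA
After byte 6 (0xB5): reg=0x7A

Answer: 0x7A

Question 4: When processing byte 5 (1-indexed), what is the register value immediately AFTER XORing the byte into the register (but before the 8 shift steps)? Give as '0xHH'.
Register before byte 5: 0x97
Byte 5: 0xB9
0x97 XOR 0xB9 = 0x2E

Answer: 0x2E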